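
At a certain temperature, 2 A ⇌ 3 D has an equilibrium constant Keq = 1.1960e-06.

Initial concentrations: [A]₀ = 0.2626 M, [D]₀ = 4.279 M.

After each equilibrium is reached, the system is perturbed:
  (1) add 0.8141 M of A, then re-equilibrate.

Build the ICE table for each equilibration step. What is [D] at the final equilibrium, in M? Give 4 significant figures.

[D]_eq = 0.02635 M

Q₀ = 1136 vs Keq = 1.1960e-06 ⇒ Q>K, reverse
Step 1:
                    A           D
  I            0.2626       4.279
  C             2.838      -4.256
  E               3.1     0.02257
  solve Keq expr → x = -1.419; check Q = 1.1960e-06
Then add 0.8141 M of A.
Step 2:
                    A           D
  I             3.914     0.02257
  C         -0.002523    0.003784
  E             3.912     0.02635
  solve Keq expr → x = 0.001261; check Q = 1.1960e-06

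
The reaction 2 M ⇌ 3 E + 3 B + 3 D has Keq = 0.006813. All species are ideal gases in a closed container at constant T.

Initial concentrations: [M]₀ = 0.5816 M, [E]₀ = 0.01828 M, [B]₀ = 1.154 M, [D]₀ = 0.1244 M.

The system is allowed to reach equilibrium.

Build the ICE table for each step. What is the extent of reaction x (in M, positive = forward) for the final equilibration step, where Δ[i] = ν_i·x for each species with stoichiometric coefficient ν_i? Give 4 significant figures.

x = 0.072 M

Q₀ = 5.3427e-08 vs Keq = 0.006813 ⇒ Q<K, forward
Step 1:
                  M         E         B         D
  I          0.5816   0.01828     1.154    0.1244
  C          -0.144     0.216     0.216     0.216
  E          0.4376    0.2343      1.37    0.3404
  solve Keq expr → x = 0.072; check Q = 0.006813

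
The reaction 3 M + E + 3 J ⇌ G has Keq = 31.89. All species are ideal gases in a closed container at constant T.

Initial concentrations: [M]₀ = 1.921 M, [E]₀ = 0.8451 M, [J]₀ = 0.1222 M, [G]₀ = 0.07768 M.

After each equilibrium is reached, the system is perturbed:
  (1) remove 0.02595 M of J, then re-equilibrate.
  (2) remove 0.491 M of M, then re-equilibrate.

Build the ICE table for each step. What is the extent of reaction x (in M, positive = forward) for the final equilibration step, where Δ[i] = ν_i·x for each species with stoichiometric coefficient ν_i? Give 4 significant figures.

Q₀ = 7.106 vs Keq = 31.89 ⇒ Q<K, forward
Step 1:
                    M           E           J           G
  Initial       1.921      0.8451      0.1222     0.07768
  Change     -0.04175    -0.01392    -0.04175     0.01392
  Equil         1.879      0.8312     0.08045      0.0916
  solve Keq expr → x = 0.01392; check Q = 31.89
Then remove 0.02595 M of J.
Step 2:
                    M           E           J           G
  Initial       1.879      0.8312      0.0545      0.0916
  Change      0.02253     0.00751     0.02253    -0.00751
  Equil         1.902      0.8387     0.07703     0.08409
  solve Keq expr → x = -0.00751; check Q = 31.89
Then remove 0.491 M of M.
Step 3:
                    M           E           J           G
  Initial       1.411      0.8387     0.07703     0.08409
  Change      0.02189    0.007296     0.02189   -0.007296
  Equil         1.433       0.846     0.09892     0.07679
  solve Keq expr → x = -0.007296; check Q = 31.89

x = -0.007296 M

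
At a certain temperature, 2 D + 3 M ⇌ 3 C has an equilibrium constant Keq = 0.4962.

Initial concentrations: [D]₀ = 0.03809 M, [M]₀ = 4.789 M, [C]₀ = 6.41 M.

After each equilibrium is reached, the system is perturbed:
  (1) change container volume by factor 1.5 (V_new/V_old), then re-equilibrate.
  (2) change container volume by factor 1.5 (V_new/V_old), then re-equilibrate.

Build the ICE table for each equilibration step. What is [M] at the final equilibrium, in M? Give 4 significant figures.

[M]_eq = 3.103 M

Q₀ = 1653 vs Keq = 0.4962 ⇒ Q>K, reverse
Step 1:
                   D          M          C
  I          0.03809      4.789       6.41
  C           0.9675      1.451     -1.451
  E            1.006       6.24      4.959
  solve Keq expr → x = -0.4838; check Q = 0.4962
Then change container volume by factor 1.5 (V_new/V_old).
Step 2:
                   D          M          C
  I           0.6704       4.16      3.306
  C           0.1577     0.2365    -0.2365
  E           0.8281      4.397      3.069
  solve Keq expr → x = -0.07883; check Q = 0.4962
Then change container volume by factor 1.5 (V_new/V_old).
Step 3:
                   D          M          C
  I            0.552      2.931      2.046
  C           0.1145     0.1718    -0.1718
  E           0.6666      3.103      1.874
  solve Keq expr → x = -0.05726; check Q = 0.4962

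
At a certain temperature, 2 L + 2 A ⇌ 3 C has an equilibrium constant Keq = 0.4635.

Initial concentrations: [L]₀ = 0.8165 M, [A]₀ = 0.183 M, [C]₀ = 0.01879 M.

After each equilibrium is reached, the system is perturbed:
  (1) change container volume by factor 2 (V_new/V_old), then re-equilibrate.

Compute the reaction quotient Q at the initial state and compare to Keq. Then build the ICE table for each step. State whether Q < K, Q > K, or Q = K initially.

Q₀ = 2.9714e-04; Q < K (proceeds forward)

Q₀ = 2.9714e-04 vs Keq = 0.4635 ⇒ Q<K, forward
Step 1:
                  L         A         C
  init       0.8165     0.183   0.01879
  Δ        -0.07996  -0.07996    0.1199
  eq         0.7365     0.103    0.1387
  solve Keq expr → x = 0.03998; check Q = 0.4635
Then change container volume by factor 2 (V_new/V_old).
Step 2:
                  L         A         C
  init       0.3683   0.05152   0.06936
  Δ        0.006205  0.006205 -0.009308
  eq         0.3745   0.05773   0.06006
  solve Keq expr → x = -0.003103; check Q = 0.4635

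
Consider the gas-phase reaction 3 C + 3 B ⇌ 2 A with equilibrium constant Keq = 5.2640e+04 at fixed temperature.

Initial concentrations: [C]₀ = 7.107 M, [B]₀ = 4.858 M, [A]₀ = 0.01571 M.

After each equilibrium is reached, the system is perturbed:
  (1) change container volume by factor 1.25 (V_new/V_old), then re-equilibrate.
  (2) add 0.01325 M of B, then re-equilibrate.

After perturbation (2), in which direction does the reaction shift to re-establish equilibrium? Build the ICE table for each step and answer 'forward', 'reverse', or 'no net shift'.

Q₀ = 5.9968e-09 vs Keq = 5.2640e+04 ⇒ Q<K, forward
Step 1:
                    C           B           A
  Initial       7.107       4.858     0.01571
  Change       -4.832      -4.832       3.222
  Equil         2.275     0.02567       3.237
  solve Keq expr → x = 1.611; check Q = 5.2640e+04
Then change container volume by factor 1.25 (V_new/V_old).
Step 2:
                    C           B           A
  Initial        1.82     0.02054        2.59
  Change     0.006978    0.006978   -0.004652
  Equil         1.827     0.02751       2.585
  solve Keq expr → x = -0.002326; check Q = 5.2640e+04
Then add 0.01325 M of B.
Step 3:
                    C           B           A
  Initial       1.827     0.04076       2.585
  Change     -0.01299    -0.01299    0.008661
  Equil         1.814     0.02777       2.594
  solve Keq expr → x = 0.00433; check Q = 5.2640e+04

Direction: forward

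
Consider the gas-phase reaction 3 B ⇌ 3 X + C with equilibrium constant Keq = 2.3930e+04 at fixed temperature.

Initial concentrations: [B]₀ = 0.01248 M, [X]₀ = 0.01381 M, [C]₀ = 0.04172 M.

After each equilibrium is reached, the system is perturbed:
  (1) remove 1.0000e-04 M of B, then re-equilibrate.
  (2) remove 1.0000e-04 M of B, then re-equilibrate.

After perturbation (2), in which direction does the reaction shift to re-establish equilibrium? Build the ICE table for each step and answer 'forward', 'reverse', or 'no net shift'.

Q₀ = 0.05653 vs Keq = 2.3930e+04 ⇒ Q<K, forward
Step 1:
                  B         X         C
  I         0.01248   0.01381   0.04172
  C        -0.01216   0.01216  0.004053
  E       3.2234e-04   0.02597   0.04577
  solve Keq expr → x = 0.004053; check Q = 2.3930e+04
Then remove 1.0000e-04 M of B.
Step 2:
                  B         X         C
  I       2.2234e-04   0.02597   0.04577
  C       9.8698e-05 -9.8698e-05 -3.2899e-05
  E       3.2104e-04   0.02587   0.04574
  solve Keq expr → x = -3.2899e-05; check Q = 2.3930e+04
Then remove 1.0000e-04 M of B.
Step 3:
                  B         X         C
  I       2.2104e-04   0.02587   0.04574
  C       9.8698e-05 -9.8698e-05 -3.2899e-05
  E       3.1974e-04   0.02577   0.04571
  solve Keq expr → x = -3.2899e-05; check Q = 2.3930e+04

Direction: reverse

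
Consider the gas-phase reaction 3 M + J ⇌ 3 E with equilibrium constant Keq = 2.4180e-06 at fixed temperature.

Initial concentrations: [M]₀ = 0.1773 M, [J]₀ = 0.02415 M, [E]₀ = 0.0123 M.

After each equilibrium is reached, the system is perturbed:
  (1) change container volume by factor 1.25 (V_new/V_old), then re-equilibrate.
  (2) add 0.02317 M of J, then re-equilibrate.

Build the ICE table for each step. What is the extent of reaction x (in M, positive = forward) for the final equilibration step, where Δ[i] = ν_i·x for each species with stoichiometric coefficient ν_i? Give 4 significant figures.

Q₀ = 0.01383 vs Keq = 2.4180e-06 ⇒ Q>K, reverse
Step 1:
                  M         J         E
  Initial    0.1773   0.02415    0.0123
  Change    0.01153  0.003843  -0.01153
  Equil      0.1888   0.02799 7.6956e-04
  solve Keq expr → x = -0.003843; check Q = 2.4180e-06
Then change container volume by factor 1.25 (V_new/V_old).
Step 2:
                  M         J         E
  Initial    0.1511   0.02239 6.1565e-04
  Change  4.3841e-05 1.4614e-05 -4.3841e-05
  Equil      0.1511   0.02241 5.7181e-04
  solve Keq expr → x = -1.4614e-05; check Q = 2.4180e-06
Then add 0.02317 M of J.
Step 3:
                  M         J         E
  Initial    0.1511   0.04558 5.7181e-04
  Change  -1.5168e-04 -5.0561e-05 1.5168e-04
  Equil       0.151   0.04553 7.2349e-04
  solve Keq expr → x = 5.0561e-05; check Q = 2.4180e-06

x = 5.0561e-05 M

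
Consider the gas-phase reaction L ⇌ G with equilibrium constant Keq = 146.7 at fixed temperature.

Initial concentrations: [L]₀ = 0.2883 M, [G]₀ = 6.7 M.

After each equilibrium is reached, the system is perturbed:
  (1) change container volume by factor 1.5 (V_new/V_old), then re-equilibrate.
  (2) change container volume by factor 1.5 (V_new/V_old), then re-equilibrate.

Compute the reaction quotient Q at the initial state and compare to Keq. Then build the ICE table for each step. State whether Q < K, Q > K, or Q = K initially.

Q₀ = 23.24; Q < K (proceeds forward)

Q₀ = 23.24 vs Keq = 146.7 ⇒ Q<K, forward
Step 1:
                  L         G
  init       0.2883       6.7
  Δ          -0.241     0.241
  eq        0.04731     6.941
  solve Keq expr → x = 0.241; check Q = 146.7
Then change container volume by factor 1.5 (V_new/V_old).
Step 2:
                  L         G
  init      0.03154     4.627
  Δ               0         0
  eq        0.03154     4.627
  solve Keq expr → x = 0; check Q = 146.7
Then change container volume by factor 1.5 (V_new/V_old).
Step 3:
                  L         G
  init      0.02103     3.085
  Δ               0         0
  eq        0.02103     3.085
  solve Keq expr → x = 0; check Q = 146.7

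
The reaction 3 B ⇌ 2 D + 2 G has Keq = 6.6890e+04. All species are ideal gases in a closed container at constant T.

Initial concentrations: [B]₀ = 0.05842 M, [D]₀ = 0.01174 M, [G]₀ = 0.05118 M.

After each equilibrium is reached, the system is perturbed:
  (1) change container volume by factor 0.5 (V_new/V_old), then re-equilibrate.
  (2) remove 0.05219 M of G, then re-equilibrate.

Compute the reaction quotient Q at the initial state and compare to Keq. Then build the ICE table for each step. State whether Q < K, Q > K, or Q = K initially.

Q₀ = 0.001811; Q < K (proceeds forward)

Q₀ = 0.001811 vs Keq = 6.6890e+04 ⇒ Q<K, forward
Step 1:
                    B           D           G
  Initial     0.05842     0.01174     0.05118
  Change     -0.05775      0.0385      0.0385
  Equil    6.7199e-04     0.05024     0.08968
  solve Keq expr → x = 0.01925; check Q = 6.6890e+04
Then change container volume by factor 0.5 (V_new/V_old).
Step 2:
                    B           D           G
  Initial    0.001344      0.1005      0.1794
  Change   3.4530e-04 -2.3020e-04 -2.3020e-04
  Equil      0.001689      0.1002      0.1791
  solve Keq expr → x = -1.1510e-04; check Q = 6.6890e+04
Then remove 0.05219 M of G.
Step 3:
                    B           D           G
  Initial    0.001689      0.1002      0.1269
  Change  -3.4290e-04  2.2860e-04  2.2860e-04
  Equil      0.001346      0.1005      0.1272
  solve Keq expr → x = 1.1430e-04; check Q = 6.6890e+04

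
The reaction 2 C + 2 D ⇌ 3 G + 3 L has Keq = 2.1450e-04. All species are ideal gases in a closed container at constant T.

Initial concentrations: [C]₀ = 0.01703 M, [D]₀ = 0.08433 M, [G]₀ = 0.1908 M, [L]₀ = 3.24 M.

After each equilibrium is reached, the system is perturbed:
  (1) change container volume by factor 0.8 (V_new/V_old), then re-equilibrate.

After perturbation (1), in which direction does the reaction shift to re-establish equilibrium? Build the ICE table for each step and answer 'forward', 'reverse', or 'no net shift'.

Direction: reverse

Q₀ = 1.1455e+05 vs Keq = 2.1450e-04 ⇒ Q>K, reverse
Step 1:
                    C           D           G           L
  init        0.01703     0.08433      0.1908        3.24
  Δ            0.1259      0.1259     -0.1889     -0.1889
  eq            0.143      0.2103    0.001897       3.051
  solve Keq expr → x = -0.06297; check Q = 2.1450e-04
Then change container volume by factor 0.8 (V_new/V_old).
Step 2:
                    C           D           G           L
  init         0.1787      0.2628    0.002371       3.814
  Δ        2.1652e-04  2.1652e-04 -3.2479e-04 -3.2479e-04
  eq           0.1789       0.263    0.002046       3.814
  solve Keq expr → x = -1.0826e-04; check Q = 2.1450e-04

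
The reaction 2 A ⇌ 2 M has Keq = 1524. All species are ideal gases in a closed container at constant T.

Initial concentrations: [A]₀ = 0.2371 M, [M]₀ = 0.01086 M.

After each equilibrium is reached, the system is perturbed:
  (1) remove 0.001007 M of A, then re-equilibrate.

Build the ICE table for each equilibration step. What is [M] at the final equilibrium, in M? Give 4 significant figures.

[M]_eq = 0.2408 M

Q₀ = 0.002098 vs Keq = 1524 ⇒ Q<K, forward
Step 1:
                    A           M
  I            0.2371     0.01086
  C           -0.2309      0.2309
  E          0.006193      0.2418
  solve Keq expr → x = 0.1155; check Q = 1524
Then remove 0.001007 M of A.
Step 2:
                    A           M
  I          0.005186      0.2418
  C        9.8185e-04 -9.8185e-04
  E          0.006168      0.2408
  solve Keq expr → x = -4.9092e-04; check Q = 1524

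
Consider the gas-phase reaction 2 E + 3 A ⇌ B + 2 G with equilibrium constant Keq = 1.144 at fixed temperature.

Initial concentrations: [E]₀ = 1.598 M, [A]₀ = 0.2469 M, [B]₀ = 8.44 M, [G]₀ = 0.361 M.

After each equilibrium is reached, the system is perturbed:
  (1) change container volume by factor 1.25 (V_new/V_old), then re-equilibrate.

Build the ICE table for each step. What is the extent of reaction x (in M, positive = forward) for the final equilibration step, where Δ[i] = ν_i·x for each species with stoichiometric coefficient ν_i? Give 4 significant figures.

Q₀ = 28.62 vs Keq = 1.144 ⇒ Q>K, reverse
Step 1:
                    E           A           B           G
  init          1.598      0.2469        8.44       0.361
  Δ            0.1507       0.226    -0.07534     -0.1507
  eq            1.749      0.4729       8.365      0.2103
  solve Keq expr → x = -0.07534; check Q = 1.144
Then change container volume by factor 1.25 (V_new/V_old).
Step 2:
                    E           A           B           G
  init          1.399      0.3783       6.692      0.1683
  Δ           0.01747      0.0262   -0.008735    -0.01747
  eq            1.416      0.4045       6.683      0.1508
  solve Keq expr → x = -0.008735; check Q = 1.144

x = -0.008735 M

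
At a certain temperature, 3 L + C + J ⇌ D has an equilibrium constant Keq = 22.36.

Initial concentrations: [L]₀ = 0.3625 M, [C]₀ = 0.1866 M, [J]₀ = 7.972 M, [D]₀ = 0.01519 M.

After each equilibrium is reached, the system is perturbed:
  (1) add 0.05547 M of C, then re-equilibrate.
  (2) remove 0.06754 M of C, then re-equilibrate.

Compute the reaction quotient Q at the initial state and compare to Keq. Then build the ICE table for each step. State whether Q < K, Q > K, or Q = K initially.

Q₀ = 0.2144; Q < K (proceeds forward)

Q₀ = 0.2144 vs Keq = 22.36 ⇒ Q<K, forward
Step 1:
                  L         C         J         D
  init       0.3625    0.1866     7.972   0.01519
  Δ         -0.2041  -0.06804  -0.06804   0.06804
  eq         0.1584    0.1186     7.904   0.08323
  solve Keq expr → x = 0.06804; check Q = 22.36
Then add 0.05547 M of C.
Step 2:
                  L         C         J         D
  init       0.1584     0.174     7.904   0.08323
  Δ        -0.01489 -0.004965 -0.004965  0.004965
  eq         0.1435    0.1691     7.899    0.0882
  solve Keq expr → x = 0.004965; check Q = 22.36
Then remove 0.06754 M of C.
Step 3:
                  L         C         J         D
  init       0.1435    0.1015     7.899    0.0882
  Δ         0.01904  0.006347  0.006347 -0.006347
  eq         0.1625    0.1079     7.905   0.08185
  solve Keq expr → x = -0.006347; check Q = 22.36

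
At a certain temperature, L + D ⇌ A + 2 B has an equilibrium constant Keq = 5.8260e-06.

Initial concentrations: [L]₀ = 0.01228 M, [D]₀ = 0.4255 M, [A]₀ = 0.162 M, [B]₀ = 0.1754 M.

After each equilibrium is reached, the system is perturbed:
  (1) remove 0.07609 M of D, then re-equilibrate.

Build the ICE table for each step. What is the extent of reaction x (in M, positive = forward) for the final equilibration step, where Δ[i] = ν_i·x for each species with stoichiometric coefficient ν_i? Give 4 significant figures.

x = -7.5630e-05 M

Q₀ = 0.9538 vs Keq = 5.8260e-06 ⇒ Q>K, reverse
Step 1:
                   L          D          A          B
  I          0.01228     0.4255      0.162     0.1754
  C          0.08671    0.08671   -0.08671    -0.1734
  E          0.09899     0.5122    0.07529   0.001981
  solve Keq expr → x = -0.08671; check Q = 5.8260e-06
Then remove 0.07609 M of D.
Step 2:
                   L          D          A          B
  I          0.09899     0.4361    0.07529   0.001981
  C       7.5630e-05 7.5630e-05 -7.5630e-05 -1.5126e-04
  E          0.09907     0.4362    0.07521    0.00183
  solve Keq expr → x = -7.5630e-05; check Q = 5.8260e-06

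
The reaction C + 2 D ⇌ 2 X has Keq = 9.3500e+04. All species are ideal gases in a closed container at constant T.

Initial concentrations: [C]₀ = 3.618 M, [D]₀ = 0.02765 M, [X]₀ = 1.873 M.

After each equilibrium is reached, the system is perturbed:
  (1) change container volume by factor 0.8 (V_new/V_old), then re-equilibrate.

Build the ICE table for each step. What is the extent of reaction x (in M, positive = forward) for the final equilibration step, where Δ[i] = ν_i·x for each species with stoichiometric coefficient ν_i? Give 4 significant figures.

Q₀ = 1268 vs Keq = 9.3500e+04 ⇒ Q<K, forward
Step 1:
                  C         D         X
  I           3.618   0.02765     1.873
  C        -0.01219  -0.02438   0.02438
  E           3.606  0.003268     1.897
  solve Keq expr → x = 0.01219; check Q = 9.3500e+04
Then change container volume by factor 0.8 (V_new/V_old).
Step 2:
                  C         D         X
  I           4.507  0.004085     2.372
  C       -2.1524e-04 -4.3048e-04 4.3048e-04
  E           4.507  0.003654     2.372
  solve Keq expr → x = 2.1524e-04; check Q = 9.3500e+04

x = 2.1524e-04 M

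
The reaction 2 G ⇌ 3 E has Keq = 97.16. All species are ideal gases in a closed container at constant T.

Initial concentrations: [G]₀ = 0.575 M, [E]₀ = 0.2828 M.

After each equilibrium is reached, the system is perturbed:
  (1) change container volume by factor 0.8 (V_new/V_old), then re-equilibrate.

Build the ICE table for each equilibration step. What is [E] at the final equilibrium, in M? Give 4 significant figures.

Q₀ = 0.06841 vs Keq = 97.16 ⇒ Q<K, forward
Step 1:
                   G          E
  init         0.575     0.2828
  Δ          -0.4744     0.7116
  eq          0.1006     0.9944
  solve Keq expr → x = 0.2372; check Q = 97.16
Then change container volume by factor 0.8 (V_new/V_old).
Step 2:
                   G          E
  init        0.1257      1.243
  Δ          0.01184   -0.01776
  eq          0.1376      1.225
  solve Keq expr → x = -0.00592; check Q = 97.16

[E]_eq = 1.225 M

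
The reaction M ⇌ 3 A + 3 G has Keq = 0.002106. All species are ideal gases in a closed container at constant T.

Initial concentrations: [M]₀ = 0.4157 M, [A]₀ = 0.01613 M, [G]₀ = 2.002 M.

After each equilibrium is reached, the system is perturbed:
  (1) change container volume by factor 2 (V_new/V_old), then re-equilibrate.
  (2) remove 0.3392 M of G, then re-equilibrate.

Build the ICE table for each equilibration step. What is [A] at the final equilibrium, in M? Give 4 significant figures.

[A]_eq = 0.09623 M

Q₀ = 8.1006e-05 vs Keq = 0.002106 ⇒ Q<K, forward
Step 1:
                   M          A          G
  I           0.4157    0.01613      2.002
  C         -0.01018    0.03055    0.03055
  E           0.4055    0.04668      2.033
  solve Keq expr → x = 0.01018; check Q = 0.002106
Then change container volume by factor 2 (V_new/V_old).
Step 2:
                   M          A          G
  I           0.2028    0.02334      1.016
  C         -0.01525    0.04574    0.04574
  E           0.1875    0.06908      1.062
  solve Keq expr → x = 0.01525; check Q = 0.002106
Then remove 0.3392 M of G.
Step 3:
                   M          A          G
  I           0.1875    0.06908     0.7228
  C        -0.009048    0.02715    0.02715
  E           0.1785    0.09623       0.75
  solve Keq expr → x = 0.009048; check Q = 0.002106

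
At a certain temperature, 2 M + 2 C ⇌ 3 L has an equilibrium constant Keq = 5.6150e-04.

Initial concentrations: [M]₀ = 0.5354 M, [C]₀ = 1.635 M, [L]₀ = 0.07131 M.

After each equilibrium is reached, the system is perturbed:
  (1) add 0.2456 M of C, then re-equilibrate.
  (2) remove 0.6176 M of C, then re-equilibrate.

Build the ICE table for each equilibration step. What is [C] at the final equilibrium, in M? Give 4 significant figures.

[C]_eq = 1.268 M

Q₀ = 4.7322e-04 vs Keq = 5.6150e-04 ⇒ Q<K, forward
Step 1:
                    M           C           L
  init         0.5354       1.635     0.07131
  Δ         -0.002575   -0.002575    0.003863
  eq           0.5328       1.632     0.07517
  solve Keq expr → x = 0.001288; check Q = 5.6150e-04
Then add 0.2456 M of C.
Step 2:
                    M           C           L
  init         0.5328       1.878     0.07517
  Δ          -0.00451    -0.00451    0.006765
  eq           0.5283       1.874     0.08194
  solve Keq expr → x = 0.002255; check Q = 5.6150e-04
Then remove 0.6176 M of C.
Step 3:
                    M           C           L
  init         0.5283       1.256     0.08194
  Δ           0.01189     0.01189    -0.01784
  eq           0.5402       1.268      0.0641
  solve Keq expr → x = -0.005946; check Q = 5.6150e-04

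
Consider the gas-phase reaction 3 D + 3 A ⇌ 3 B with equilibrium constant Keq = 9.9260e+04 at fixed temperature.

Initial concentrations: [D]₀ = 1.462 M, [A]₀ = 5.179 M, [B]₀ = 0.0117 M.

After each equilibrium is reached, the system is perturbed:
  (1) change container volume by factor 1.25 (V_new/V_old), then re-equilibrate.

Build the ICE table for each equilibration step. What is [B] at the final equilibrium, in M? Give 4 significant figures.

[B]_eq = 1.17 M

Q₀ = 3.6896e-09 vs Keq = 9.9260e+04 ⇒ Q<K, forward
Step 1:
                   D          A          B
  I            1.462      5.179     0.0117
  C           -1.454     -1.454      1.454
  E         0.008494      3.725      1.465
  solve Keq expr → x = 0.4845; check Q = 9.9260e+04
Then change container volume by factor 1.25 (V_new/V_old).
Step 2:
                   D          A          B
  I         0.006795       2.98      1.172
  C         0.001682   0.001682  -0.001682
  E         0.008477      2.982       1.17
  solve Keq expr → x = -5.6062e-04; check Q = 9.9260e+04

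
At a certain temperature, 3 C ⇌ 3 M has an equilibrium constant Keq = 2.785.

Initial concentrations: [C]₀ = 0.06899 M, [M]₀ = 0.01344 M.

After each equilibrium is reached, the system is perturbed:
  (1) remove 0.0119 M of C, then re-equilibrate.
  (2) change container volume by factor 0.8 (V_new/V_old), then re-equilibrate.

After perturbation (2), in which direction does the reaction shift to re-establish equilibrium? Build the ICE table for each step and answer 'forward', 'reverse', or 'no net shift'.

Direction: no net shift

Q₀ = 0.007393 vs Keq = 2.785 ⇒ Q<K, forward
Step 1:
                   C          M
  I          0.06899    0.01344
  C         -0.03474    0.03474
  E          0.03425    0.04818
  solve Keq expr → x = 0.01158; check Q = 2.785
Then remove 0.0119 M of C.
Step 2:
                   C          M
  I          0.02235    0.04818
  C         0.006956  -0.006956
  E           0.0293    0.04123
  solve Keq expr → x = -0.002319; check Q = 2.785
Then change container volume by factor 0.8 (V_new/V_old).
Step 3:
                   C          M
  I          0.03663    0.05153
  C                0          0
  E          0.03663    0.05153
  solve Keq expr → x = 0; check Q = 2.785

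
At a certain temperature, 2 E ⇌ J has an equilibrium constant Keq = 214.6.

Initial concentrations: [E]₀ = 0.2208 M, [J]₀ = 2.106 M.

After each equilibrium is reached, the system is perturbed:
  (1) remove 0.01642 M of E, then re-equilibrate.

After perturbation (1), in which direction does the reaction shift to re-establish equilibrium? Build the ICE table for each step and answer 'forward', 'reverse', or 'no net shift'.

Direction: reverse

Q₀ = 43.2 vs Keq = 214.6 ⇒ Q<K, forward
Step 1:
                    E           J
  init         0.2208       2.106
  Δ           -0.1203     0.06017
  eq           0.1005       2.166
  solve Keq expr → x = 0.06017; check Q = 214.6
Then remove 0.01642 M of E.
Step 2:
                    E           J
  init        0.08405       2.166
  Δ           0.01623   -0.008116
  eq           0.1003       2.158
  solve Keq expr → x = -0.008116; check Q = 214.6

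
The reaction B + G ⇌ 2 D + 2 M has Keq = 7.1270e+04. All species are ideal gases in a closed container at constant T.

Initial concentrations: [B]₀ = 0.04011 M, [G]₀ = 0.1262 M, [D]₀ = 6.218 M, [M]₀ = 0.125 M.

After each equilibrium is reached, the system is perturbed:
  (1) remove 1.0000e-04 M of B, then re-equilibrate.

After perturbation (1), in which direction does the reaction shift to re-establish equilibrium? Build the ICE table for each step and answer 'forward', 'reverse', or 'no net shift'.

Q₀ = 119.3 vs Keq = 7.1270e+04 ⇒ Q<K, forward
Step 1:
                    B           G           D           M
  I           0.04011      0.1262       6.218       0.125
  C          -0.03984    -0.03984     0.07968     0.07968
  E        2.6996e-04     0.08636       6.298      0.2047
  solve Keq expr → x = 0.03984; check Q = 7.1270e+04
Then remove 1.0000e-04 M of B.
Step 2:
                    B           G           D           M
  I        1.6996e-04     0.08636       6.298      0.2047
  C        9.9151e-05  9.9151e-05 -1.9830e-04 -1.9830e-04
  E        2.6911e-04     0.08646       6.297      0.2045
  solve Keq expr → x = -9.9151e-05; check Q = 7.1270e+04

Direction: reverse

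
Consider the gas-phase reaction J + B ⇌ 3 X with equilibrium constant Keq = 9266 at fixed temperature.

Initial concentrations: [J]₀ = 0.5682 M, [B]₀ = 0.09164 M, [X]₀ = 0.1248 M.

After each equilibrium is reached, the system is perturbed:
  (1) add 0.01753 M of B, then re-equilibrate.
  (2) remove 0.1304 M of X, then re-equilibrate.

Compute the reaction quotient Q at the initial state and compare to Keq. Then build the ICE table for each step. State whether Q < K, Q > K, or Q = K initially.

Q₀ = 0.03733; Q < K (proceeds forward)

Q₀ = 0.03733 vs Keq = 9266 ⇒ Q<K, forward
Step 1:
                   J          B          X
  I           0.5682    0.09164     0.1248
  C         -0.09163   -0.09163     0.2749
  E           0.4766 1.4458e-05     0.3997
  solve Keq expr → x = 0.09163; check Q = 9266
Then add 0.01753 M of B.
Step 2:
                   J          B          X
  I           0.4766    0.01754     0.3997
  C         -0.01752   -0.01752    0.05257
  E           0.4591 2.1745e-05     0.4522
  solve Keq expr → x = 0.01752; check Q = 9266
Then remove 0.1304 M of X.
Step 3:
                   J          B          X
  I           0.4591 2.1745e-05     0.3218
  C       -1.3904e-05 -1.3904e-05 4.1713e-05
  E            0.459 7.8409e-06     0.3219
  solve Keq expr → x = 1.3904e-05; check Q = 9266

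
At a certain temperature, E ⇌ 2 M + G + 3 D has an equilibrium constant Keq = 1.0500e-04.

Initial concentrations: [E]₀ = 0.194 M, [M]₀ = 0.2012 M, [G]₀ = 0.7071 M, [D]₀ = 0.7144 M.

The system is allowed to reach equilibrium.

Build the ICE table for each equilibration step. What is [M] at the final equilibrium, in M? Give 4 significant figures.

Q₀ = 0.0538 vs Keq = 1.0500e-04 ⇒ Q>K, reverse
Step 1:
                   E          M          G          D
  Initial      0.194     0.2012     0.7071     0.7144
  Change     0.08901     -0.178   -0.08901     -0.267
  Equil        0.283    0.02317     0.6181     0.4474
  solve Keq expr → x = -0.08901; check Q = 1.0500e-04

[M]_eq = 0.02317 M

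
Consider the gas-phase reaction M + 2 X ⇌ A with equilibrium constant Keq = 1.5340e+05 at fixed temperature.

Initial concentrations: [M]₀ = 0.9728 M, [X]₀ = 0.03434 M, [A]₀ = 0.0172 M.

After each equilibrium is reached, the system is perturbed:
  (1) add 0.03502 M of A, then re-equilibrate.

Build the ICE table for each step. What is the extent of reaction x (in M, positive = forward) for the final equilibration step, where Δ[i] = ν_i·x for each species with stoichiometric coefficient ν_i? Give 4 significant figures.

Q₀ = 14.99 vs Keq = 1.5340e+05 ⇒ Q<K, forward
Step 1:
                   M          X          A
  Initial     0.9728    0.03434     0.0172
  Change    -0.01693   -0.03386    0.01693
  Equil       0.9559 4.8245e-04    0.03413
  solve Keq expr → x = 0.01693; check Q = 1.5340e+05
Then add 0.03502 M of A.
Step 2:
                   M          X          A
  Initial     0.9559 4.8245e-04    0.06915
  Change  1.0187e-04 2.0373e-04 -1.0187e-04
  Equil        0.956 6.8618e-04    0.06905
  solve Keq expr → x = -1.0187e-04; check Q = 1.5340e+05

x = -1.0187e-04 M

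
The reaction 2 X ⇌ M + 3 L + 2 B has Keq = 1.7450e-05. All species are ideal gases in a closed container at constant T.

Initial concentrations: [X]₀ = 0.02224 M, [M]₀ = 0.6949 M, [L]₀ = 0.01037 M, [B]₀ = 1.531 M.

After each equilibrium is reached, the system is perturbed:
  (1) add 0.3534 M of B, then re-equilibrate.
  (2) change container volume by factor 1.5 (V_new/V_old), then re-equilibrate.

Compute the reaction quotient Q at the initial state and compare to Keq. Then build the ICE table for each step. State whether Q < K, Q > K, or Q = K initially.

Q₀ = 0.003672 vs Keq = 1.7450e-05 ⇒ Q>K, reverse
Step 1:
                  X         M         L         B
  init      0.02224    0.6949   0.01037     1.531
  Δ         0.00556  -0.00278 -0.008339  -0.00556
  eq         0.0278    0.6921  0.002031     1.525
  solve Keq expr → x = -0.00278; check Q = 1.7450e-05
Then add 0.3534 M of B.
Step 2:
                  X         M         L         B
  init       0.0278    0.6921  0.002031     1.879
  Δ       1.7064e-04 -8.5321e-05 -2.5596e-04 -1.7064e-04
  eq        0.02797     0.692  0.001775     1.879
  solve Keq expr → x = -8.5321e-05; check Q = 1.7450e-05
Then change container volume by factor 1.5 (V_new/V_old).
Step 3:
                  X         M         L         B
  init      0.01865    0.4614  0.001183     1.252
  Δ       -5.3873e-04 2.6937e-04 8.0810e-04 5.3873e-04
  eq        0.01811    0.4616  0.001991     1.253
  solve Keq expr → x = 2.6937e-04; check Q = 1.7450e-05

Q₀ = 0.003672; Q > K (proceeds reverse)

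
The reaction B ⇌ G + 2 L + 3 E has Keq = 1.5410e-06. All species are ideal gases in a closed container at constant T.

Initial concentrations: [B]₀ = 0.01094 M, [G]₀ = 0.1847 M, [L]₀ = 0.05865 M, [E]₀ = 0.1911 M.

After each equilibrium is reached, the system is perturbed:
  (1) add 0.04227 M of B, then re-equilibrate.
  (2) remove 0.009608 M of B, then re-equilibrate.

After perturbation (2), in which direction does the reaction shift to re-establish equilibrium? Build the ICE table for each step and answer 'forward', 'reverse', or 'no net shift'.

Direction: reverse

Q₀ = 4.0529e-04 vs Keq = 1.5410e-06 ⇒ Q>K, reverse
Step 1:
                  B         G         L         E
  init      0.01094    0.1847   0.05865    0.1911
  Δ         0.02275  -0.02275   -0.0455  -0.06825
  eq        0.03369    0.1619   0.01315    0.1228
  solve Keq expr → x = -0.02275; check Q = 1.5410e-06
Then add 0.04227 M of B.
Step 2:
                  B         G         L         E
  init      0.07596    0.1619   0.01315    0.1228
  Δ       -0.002314  0.002314  0.004627  0.006941
  eq        0.07365    0.1643   0.01778    0.1298
  solve Keq expr → x = 0.002314; check Q = 1.5410e-06
Then remove 0.009608 M of B.
Step 3:
                  B         G         L         E
  init      0.06404    0.1643   0.01778    0.1298
  Δ       4.3407e-04 -4.3407e-04 -8.6814e-04 -0.001302
  eq        0.06447    0.1638   0.01691    0.1285
  solve Keq expr → x = -4.3407e-04; check Q = 1.5410e-06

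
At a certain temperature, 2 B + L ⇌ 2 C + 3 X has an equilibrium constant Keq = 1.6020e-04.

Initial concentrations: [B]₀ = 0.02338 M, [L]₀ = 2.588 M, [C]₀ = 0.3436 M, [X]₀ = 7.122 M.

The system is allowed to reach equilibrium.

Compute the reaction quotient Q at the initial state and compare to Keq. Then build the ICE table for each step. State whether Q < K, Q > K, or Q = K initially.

Q₀ = 3.0148e+04 vs Keq = 1.6020e-04 ⇒ Q>K, reverse
Step 1:
                  B         L         C         X
  init      0.02338     2.588    0.3436     7.122
  Δ          0.3431    0.1716   -0.3431   -0.5147
  eq         0.3665      2.76 4.5376e-04     6.607
  solve Keq expr → x = -0.1716; check Q = 1.6020e-04

Q₀ = 3.0148e+04; Q > K (proceeds reverse)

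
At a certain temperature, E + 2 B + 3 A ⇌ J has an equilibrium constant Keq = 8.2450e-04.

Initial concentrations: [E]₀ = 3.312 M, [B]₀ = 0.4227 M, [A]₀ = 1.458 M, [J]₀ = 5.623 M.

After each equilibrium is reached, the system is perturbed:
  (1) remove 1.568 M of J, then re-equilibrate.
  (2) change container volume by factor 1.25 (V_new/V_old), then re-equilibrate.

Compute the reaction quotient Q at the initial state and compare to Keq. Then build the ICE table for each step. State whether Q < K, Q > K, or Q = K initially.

Q₀ = 3.066; Q > K (proceeds reverse)

Q₀ = 3.066 vs Keq = 8.2450e-04 ⇒ Q>K, reverse
Step 1:
                  E         B         A         J
  init        3.312    0.4227     1.458     5.623
  Δ            1.24     2.479     3.719     -1.24
  eq          4.552     2.902     5.177     4.383
  solve Keq expr → x = -1.24; check Q = 8.2450e-04
Then remove 1.568 M of J.
Step 2:
                  E         B         A         J
  init        4.552     2.902     5.177     2.815
  Δ         -0.1163   -0.2326   -0.3488    0.1163
  eq          4.435     2.669     4.828     2.932
  solve Keq expr → x = 0.1163; check Q = 8.2450e-04
Then change container volume by factor 1.25 (V_new/V_old).
Step 3:
                  E         B         A         J
  init        3.548     2.135     3.862     2.345
  Δ          0.2457    0.4913     0.737   -0.2457
  eq          3.794     2.627     4.599       2.1
  solve Keq expr → x = -0.2457; check Q = 8.2450e-04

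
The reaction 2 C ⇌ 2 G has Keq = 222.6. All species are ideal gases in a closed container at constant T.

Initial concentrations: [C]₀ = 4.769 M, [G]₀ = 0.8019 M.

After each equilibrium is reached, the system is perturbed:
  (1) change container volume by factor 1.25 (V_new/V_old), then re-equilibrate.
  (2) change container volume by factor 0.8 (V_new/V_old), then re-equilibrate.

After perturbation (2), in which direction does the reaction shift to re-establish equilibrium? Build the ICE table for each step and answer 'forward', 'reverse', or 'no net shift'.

Direction: no net shift

Q₀ = 0.02827 vs Keq = 222.6 ⇒ Q<K, forward
Step 1:
                  C         G
  init        4.769    0.8019
  Δ          -4.419     4.419
  eq         0.3499     5.221
  solve Keq expr → x = 2.21; check Q = 222.6
Then change container volume by factor 1.25 (V_new/V_old).
Step 2:
                  C         G
  init       0.2799     4.177
  Δ               0         0
  eq         0.2799     4.177
  solve Keq expr → x = 0; check Q = 222.6
Then change container volume by factor 0.8 (V_new/V_old).
Step 3:
                  C         G
  init       0.3499     5.221
  Δ               0         0
  eq         0.3499     5.221
  solve Keq expr → x = 0; check Q = 222.6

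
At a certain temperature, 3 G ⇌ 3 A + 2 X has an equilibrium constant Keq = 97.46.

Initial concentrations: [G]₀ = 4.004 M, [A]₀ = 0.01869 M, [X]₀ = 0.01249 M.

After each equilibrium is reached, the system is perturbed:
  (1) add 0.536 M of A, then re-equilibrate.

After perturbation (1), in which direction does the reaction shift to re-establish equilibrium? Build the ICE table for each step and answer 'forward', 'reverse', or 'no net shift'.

Q₀ = 1.5866e-11 vs Keq = 97.46 ⇒ Q<K, forward
Step 1:
                    G           A           X
  init          4.004     0.01869     0.01249
  Δ            -2.974       2.974       1.982
  eq             1.03       2.992       1.995
  solve Keq expr → x = 0.9912; check Q = 97.46
Then add 0.536 M of A.
Step 2:
                    G           A           X
  init           1.03       3.528       1.995
  Δ            0.1148     -0.1148    -0.07653
  eq            1.145       3.413       1.918
  solve Keq expr → x = -0.03826; check Q = 97.46

Direction: reverse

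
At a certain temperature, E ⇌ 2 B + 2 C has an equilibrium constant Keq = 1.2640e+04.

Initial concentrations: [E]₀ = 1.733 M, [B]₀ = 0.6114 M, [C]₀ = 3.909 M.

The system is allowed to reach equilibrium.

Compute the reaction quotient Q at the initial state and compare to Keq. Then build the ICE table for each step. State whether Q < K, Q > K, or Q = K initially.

Q₀ = 3.296 vs Keq = 1.2640e+04 ⇒ Q<K, forward
Step 1:
                   E          B          C
  I            1.733     0.6114      3.909
  C           -1.668      3.337      3.337
  E          0.06473      3.948      7.246
  solve Keq expr → x = 1.668; check Q = 1.2640e+04

Q₀ = 3.296; Q < K (proceeds forward)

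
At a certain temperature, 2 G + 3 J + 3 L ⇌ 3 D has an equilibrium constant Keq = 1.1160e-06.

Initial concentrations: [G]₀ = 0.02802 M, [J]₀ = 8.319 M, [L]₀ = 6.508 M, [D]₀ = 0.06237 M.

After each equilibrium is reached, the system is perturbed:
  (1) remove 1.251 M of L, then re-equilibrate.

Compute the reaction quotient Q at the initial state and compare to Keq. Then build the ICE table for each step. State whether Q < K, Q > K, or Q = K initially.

Q₀ = 1.9473e-06 vs Keq = 1.1160e-06 ⇒ Q>K, reverse
Step 1:
                  G         J         L         D
  Initial   0.02802     8.319     6.508   0.06237
  Change   0.003871  0.005806  0.005806 -0.005806
  Equil     0.03189     8.325     6.514   0.05656
  solve Keq expr → x = -0.001935; check Q = 1.1160e-06
Then remove 1.251 M of L.
Step 2:
                  G         J         L         D
  Initial   0.03189     8.325     5.263   0.05656
  Change    0.00442   0.00663   0.00663  -0.00663
  Equil     0.03631     8.331     5.269   0.04993
  solve Keq expr → x = -0.00221; check Q = 1.1160e-06

Q₀ = 1.9473e-06; Q > K (proceeds reverse)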